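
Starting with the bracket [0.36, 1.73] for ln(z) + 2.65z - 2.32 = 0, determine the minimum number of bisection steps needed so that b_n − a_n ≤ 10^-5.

18

Initial width b − a = 1.73 − 0.36 = 1.370000.
After n steps the width is (b−a)/2^n; need (b−a)/2^n ≤ 10^-5.
So n ≥ log₂(1.370000/10^-5) = log₂(137000.0000) ≈ 17.0638.
Hence n = 18.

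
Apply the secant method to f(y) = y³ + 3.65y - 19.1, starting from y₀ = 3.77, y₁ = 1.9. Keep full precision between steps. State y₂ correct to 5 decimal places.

f(y_0) = 48.243133, f(y_1) = -5.306000
y_2 = 1.900000 - (-5.306000)·(1.900000 - 3.770000)/(-5.306000 - (48.243133)) = 2.085292; f(y_2) = -2.420913

2.08529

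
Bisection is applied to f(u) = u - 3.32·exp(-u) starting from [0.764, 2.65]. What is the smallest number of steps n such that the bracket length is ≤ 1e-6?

Initial width b − a = 2.65 − 0.764 = 1.886000.
After n steps the width is (b−a)/2^n; need (b−a)/2^n ≤ 1e-6.
So n ≥ log₂(1.886000/1e-6) = log₂(1886000.0000) ≈ 20.8469.
Hence n = 21.

21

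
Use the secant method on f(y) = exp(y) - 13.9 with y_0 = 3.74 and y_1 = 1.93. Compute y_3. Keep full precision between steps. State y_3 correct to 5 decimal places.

2.77519

Secant update: y_(k+1) = y_k − f(y_k)·(y_k − y_(k-1))/(f(y_k) − f(y_(k-1))).
f(y_0) = 28.197990, f(y_1) = -7.010490
y_2 = 1.930000 - (-7.010490)·(1.930000 - 3.740000)/(-7.010490 - (28.197990)) = 2.290396; f(y_2) = -4.021154
y_3 = 2.290396 - (-4.021154)·(2.290396 - 1.930000)/(-4.021154 - (-7.010490)) = 2.775188; f(y_3) = 2.141640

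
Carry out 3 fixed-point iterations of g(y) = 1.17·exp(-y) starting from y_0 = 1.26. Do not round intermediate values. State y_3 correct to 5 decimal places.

0.50532

y_1 = g(1.260000) = 0.331875
y_2 = g(0.331875) = 0.839565
y_3 = g(0.839565) = 0.505321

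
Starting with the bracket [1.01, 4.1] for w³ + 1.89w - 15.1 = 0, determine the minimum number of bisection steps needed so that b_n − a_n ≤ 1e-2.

Initial width b − a = 4.1 − 1.01 = 3.090000.
After n steps the width is (b−a)/2^n; need (b−a)/2^n ≤ 1e-2.
So n ≥ log₂(3.090000/1e-2) = log₂(309.0000) ≈ 8.2715.
Hence n = 9.

9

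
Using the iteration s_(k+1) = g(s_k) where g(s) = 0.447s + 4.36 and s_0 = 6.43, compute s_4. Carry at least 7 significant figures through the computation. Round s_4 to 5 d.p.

s_1 = g(6.430000) = 7.234210
s_2 = g(7.234210) = 7.593692
s_3 = g(7.593692) = 7.754380
s_4 = g(7.754380) = 7.826208

7.82621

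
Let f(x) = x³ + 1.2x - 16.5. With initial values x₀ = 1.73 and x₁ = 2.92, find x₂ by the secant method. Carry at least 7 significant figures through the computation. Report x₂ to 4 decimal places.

f(x_0) = -9.246283, f(x_1) = 11.901088
x_2 = 2.920000 - (11.901088)·(2.920000 - 1.730000)/(11.901088 - (-9.246283)) = 2.250305; f(x_2) = -2.404381

2.2503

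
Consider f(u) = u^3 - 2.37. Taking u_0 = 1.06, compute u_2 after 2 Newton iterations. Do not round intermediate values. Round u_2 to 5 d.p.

1.33734

f'(u) = 3u^2
u_0 = 1.060000: f = -1.178984, f' = 3.370800 → u_1 = 1.060000 - (-1.178984)/(3.370800) = 1.409764
u_1 = 1.409764: f = 0.431813, f' = 5.962302 → u_2 = 1.409764 - (0.431813)/(5.962302) = 1.337340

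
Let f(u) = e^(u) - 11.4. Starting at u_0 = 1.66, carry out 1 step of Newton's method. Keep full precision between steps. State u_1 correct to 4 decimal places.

Newton update: u ← u − f(u)/f'(u).
f'(u) = e^(u)
u_0 = 1.660000: f = -6.140689, f' = 5.259311 → u_1 = 1.660000 - (-6.140689)/(5.259311) = 2.827584

2.8276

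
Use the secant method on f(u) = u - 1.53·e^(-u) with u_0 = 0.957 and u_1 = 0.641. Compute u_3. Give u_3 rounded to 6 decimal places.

Secant update: u_(k+1) = u_k − f(u_k)·(u_k − u_(k-1))/(f(u_k) − f(u_(k-1))).
f(u_0) = 0.369414, f(u_1) = -0.164951
u_2 = 0.641000 - (-0.164951)·(0.641000 - 0.957000)/(-0.164951 - (0.369414)) = 0.738545; f(u_2) = 0.007498
u_3 = 0.738545 - (0.007498)·(0.738545 - 0.641000)/(0.007498 - (-0.164951)) = 0.734304; f(u_3) = 0.000150

0.734304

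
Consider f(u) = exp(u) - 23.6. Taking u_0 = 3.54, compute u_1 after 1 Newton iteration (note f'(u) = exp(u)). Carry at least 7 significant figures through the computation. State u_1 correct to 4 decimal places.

3.2247

u_0 = 3.540000: f = 10.866919, f' = 34.466919 → u_1 = 3.540000 - (10.866919)/(34.466919) = 3.224715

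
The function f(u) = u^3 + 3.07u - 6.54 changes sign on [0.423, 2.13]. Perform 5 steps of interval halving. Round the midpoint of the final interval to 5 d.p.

1.35652

f(0.423000) = -5.165703, f(2.130000) = 9.662697 (opposite signs)
step 1: m = 1.276500, f(m) = -0.541149 < 0 → root in [1.276500, 2.130000]
step 2: m = 1.703250, f(m) = 3.630209 > 0 → root in [1.276500, 1.703250]
step 3: m = 1.489875, f(m) = 1.341033 > 0 → root in [1.276500, 1.489875]
step 4: m = 1.383188, f(m) = 0.352711 > 0 → root in [1.276500, 1.383188]
step 5: m = 1.329844, f(m) = -0.105572 < 0 → root in [1.329844, 1.383188]
Midpoint of [1.329844, 1.383188] = 1.356516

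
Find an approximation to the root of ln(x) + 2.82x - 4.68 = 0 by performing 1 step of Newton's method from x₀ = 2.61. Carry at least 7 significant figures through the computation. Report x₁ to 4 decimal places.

1.4738

f'(x) = 1/x + 2.82
x_0 = 2.610000: f = 3.639550, f' = 3.203142 → x_1 = 2.610000 - (3.639550)/(3.203142) = 1.473756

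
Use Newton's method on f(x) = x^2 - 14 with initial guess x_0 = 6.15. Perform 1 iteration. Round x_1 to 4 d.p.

Newton update: x ← x − f(x)/f'(x).
f'(x) = 2x
x_0 = 6.150000: f = 23.822500, f' = 12.300000 → x_1 = 6.150000 - (23.822500)/(12.300000) = 4.213211

4.2132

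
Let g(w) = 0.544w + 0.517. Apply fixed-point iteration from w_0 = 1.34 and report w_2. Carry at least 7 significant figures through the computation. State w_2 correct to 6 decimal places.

w_1 = g(1.340000) = 1.245960
w_2 = g(1.245960) = 1.194802

1.194802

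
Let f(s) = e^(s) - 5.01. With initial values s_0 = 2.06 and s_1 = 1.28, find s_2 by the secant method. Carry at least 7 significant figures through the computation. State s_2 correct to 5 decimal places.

Secant update: s_(k+1) = s_k − f(s_k)·(s_k − s_(k-1))/(f(s_k) − f(s_(k-1))).
f(s_0) = 2.835970, f(s_1) = -1.413360
s_2 = 1.280000 - (-1.413360)·(1.280000 - 2.060000)/(-1.413360 - (2.835970)) = 1.539434; f(s_2) = -0.348049

1.53943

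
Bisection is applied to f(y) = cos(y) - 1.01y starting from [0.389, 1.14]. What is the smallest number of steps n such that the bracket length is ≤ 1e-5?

Initial width b − a = 1.14 − 0.389 = 0.751000.
After n steps the width is (b−a)/2^n; need (b−a)/2^n ≤ 1e-5.
So n ≥ log₂(0.751000/1e-5) = log₂(75100.0000) ≈ 16.1965.
Hence n = 17.

17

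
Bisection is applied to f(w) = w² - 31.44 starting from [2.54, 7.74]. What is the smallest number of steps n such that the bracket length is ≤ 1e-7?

Initial width b − a = 7.74 − 2.54 = 5.200000.
After n steps the width is (b−a)/2^n; need (b−a)/2^n ≤ 1e-7.
So n ≥ log₂(5.200000/1e-7) = log₂(52000000.0000) ≈ 25.6320.
Hence n = 26.

26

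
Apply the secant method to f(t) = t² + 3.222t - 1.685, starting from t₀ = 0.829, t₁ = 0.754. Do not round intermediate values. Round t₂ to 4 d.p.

0.4808

f(t_0) = 1.673279, f(t_1) = 1.312904
t_2 = 0.754000 - (1.312904)·(0.754000 - 0.829000)/(1.312904 - (1.673279)) = 0.480763; f(t_2) = 0.095151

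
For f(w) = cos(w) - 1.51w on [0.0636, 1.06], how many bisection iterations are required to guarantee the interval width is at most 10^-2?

7

Initial width b − a = 1.06 − 0.0636 = 0.996400.
After n steps the width is (b−a)/2^n; need (b−a)/2^n ≤ 10^-2.
So n ≥ log₂(0.996400/10^-2) = log₂(99.6400) ≈ 6.6387.
Hence n = 7.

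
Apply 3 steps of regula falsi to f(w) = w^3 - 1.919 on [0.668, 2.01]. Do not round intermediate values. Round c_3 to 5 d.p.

1.18017

f(0.668000) = -1.620922, f(2.010000) = 6.201601
step 1: c = 0.946079, f(c) = -1.072198 < 0 → new bracket [0.946079, 2.010000]
step 2: c = 1.102907, f(c) = -0.577421 < 0 → new bracket [1.102907, 2.010000]
step 3: c = 1.180171, f(c) = -0.275255 < 0 → new bracket [1.180171, 2.010000]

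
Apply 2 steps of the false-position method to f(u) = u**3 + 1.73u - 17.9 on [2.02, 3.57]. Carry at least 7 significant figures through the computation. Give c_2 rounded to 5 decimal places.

f(2.020000) = -6.162992, f(3.570000) = 33.775393
step 1: c = 2.259184, f(c) = -2.460928 < 0 → new bracket [2.259184, 3.570000]
step 2: c = 2.348206, f(c) = -0.889425 < 0 → new bracket [2.348206, 3.570000]

2.34821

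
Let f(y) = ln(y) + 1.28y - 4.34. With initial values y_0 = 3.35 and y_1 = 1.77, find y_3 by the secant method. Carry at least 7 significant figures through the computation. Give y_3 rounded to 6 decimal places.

Secant update: y_(k+1) = y_k − f(y_k)·(y_k − y_(k-1))/(f(y_k) − f(y_(k-1))).
f(y_0) = 1.156960, f(y_1) = -1.503420
y_2 = 1.770000 - (-1.503420)·(1.770000 - 3.350000)/(-1.503420 - (1.156960)) = 2.662881; f(y_2) = 0.047897
y_3 = 2.662881 - (0.047897)·(2.662881 - 1.770000)/(0.047897 - (-1.503420)) = 2.635314; f(y_3) = 0.002204

2.635314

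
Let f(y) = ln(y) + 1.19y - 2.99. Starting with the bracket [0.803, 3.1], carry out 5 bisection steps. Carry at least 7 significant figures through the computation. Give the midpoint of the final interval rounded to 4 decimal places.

1.9156

f(0.803000) = -2.253831, f(3.100000) = 1.830402 (opposite signs)
step 1: m = 1.951500, f(m) = 0.000883 > 0 → root in [0.803000, 1.951500]
step 2: m = 1.377250, f(m) = -1.030984 < 0 → root in [1.377250, 1.951500]
step 3: m = 1.664375, f(m) = -0.499944 < 0 → root in [1.664375, 1.951500]
step 4: m = 1.807937, f(m) = -0.246368 < 0 → root in [1.807937, 1.951500]
step 5: m = 1.879719, f(m) = -0.122013 < 0 → root in [1.879719, 1.951500]
Midpoint of [1.879719, 1.951500] = 1.915609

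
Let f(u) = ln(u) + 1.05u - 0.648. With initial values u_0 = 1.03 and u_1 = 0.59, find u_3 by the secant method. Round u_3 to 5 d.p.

0.81497

f(u_0) = 0.463059, f(u_1) = -0.556133
u_2 = 0.590000 - (-0.556133)·(0.590000 - 1.030000)/(-0.556133 - (0.463059)) = 0.830091; f(u_2) = 0.037375
u_3 = 0.830091 - (0.037375)·(0.830091 - 0.590000)/(0.037375 - (-0.556133)) = 0.814971; f(u_3) = 0.003118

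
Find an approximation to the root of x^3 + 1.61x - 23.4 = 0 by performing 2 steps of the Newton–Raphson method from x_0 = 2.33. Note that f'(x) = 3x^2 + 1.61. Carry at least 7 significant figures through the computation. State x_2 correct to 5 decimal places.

2.67371

Newton update: x ← x − f(x)/f'(x).
x_0 = 2.330000: f = -6.999363, f' = 17.896700 → x_1 = 2.330000 - (-6.999363)/(17.896700) = 2.721098
x_1 = 2.721098: f = 1.128995, f' = 23.823122 → x_2 = 2.721098 - (1.128995)/(23.823122) = 2.673707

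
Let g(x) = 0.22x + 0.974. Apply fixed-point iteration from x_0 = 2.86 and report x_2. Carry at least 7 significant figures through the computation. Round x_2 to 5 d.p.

x_1 = g(2.860000) = 1.603200
x_2 = g(1.603200) = 1.326704

1.32670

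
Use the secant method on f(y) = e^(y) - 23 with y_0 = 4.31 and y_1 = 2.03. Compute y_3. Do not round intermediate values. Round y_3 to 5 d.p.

3.56653

f(y_0) = 51.440489, f(y_1) = -15.385914
y_2 = 2.030000 - (-15.385914)·(2.030000 - 4.310000)/(-15.385914 - (51.440489)) = 2.554940; f(y_2) = -10.129467
y_3 = 2.554940 - (-10.129467)·(2.554940 - 2.030000)/(-10.129467 - (-15.385914)) = 3.566530; f(y_3) = 12.393565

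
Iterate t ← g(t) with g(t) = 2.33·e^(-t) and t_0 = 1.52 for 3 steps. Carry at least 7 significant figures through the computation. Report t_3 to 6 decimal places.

0.574734

t_1 = g(1.520000) = 0.509599
t_2 = g(0.509599) = 1.399716
t_3 = g(1.399716) = 0.574734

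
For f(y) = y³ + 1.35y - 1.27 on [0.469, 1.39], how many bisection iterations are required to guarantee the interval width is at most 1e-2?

7

Initial width b − a = 1.39 − 0.469 = 0.921000.
After n steps the width is (b−a)/2^n; need (b−a)/2^n ≤ 1e-2.
So n ≥ log₂(0.921000/1e-2) = log₂(92.1000) ≈ 6.5251.
Hence n = 7.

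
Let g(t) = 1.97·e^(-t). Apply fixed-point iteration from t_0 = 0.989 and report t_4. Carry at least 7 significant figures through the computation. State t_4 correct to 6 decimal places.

0.917305

t_1 = g(0.989000) = 0.732738
t_2 = g(0.732738) = 0.946764
t_3 = g(0.946764) = 0.764349
t_4 = g(0.764349) = 0.917305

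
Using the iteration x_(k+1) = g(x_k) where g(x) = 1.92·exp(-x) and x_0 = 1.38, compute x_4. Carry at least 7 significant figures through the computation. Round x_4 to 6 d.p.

1.067138

x_1 = g(1.380000) = 0.483031
x_2 = g(0.483031) = 1.184469
x_3 = g(1.184469) = 0.587345
x_4 = g(0.587345) = 1.067138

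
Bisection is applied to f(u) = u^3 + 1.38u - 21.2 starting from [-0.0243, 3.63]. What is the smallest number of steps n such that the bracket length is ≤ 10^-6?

22

Initial width b − a = 3.63 − -0.0243 = 3.654300.
After n steps the width is (b−a)/2^n; need (b−a)/2^n ≤ 10^-6.
So n ≥ log₂(3.654300/10^-6) = log₂(3654300.0000) ≈ 21.8012.
Hence n = 22.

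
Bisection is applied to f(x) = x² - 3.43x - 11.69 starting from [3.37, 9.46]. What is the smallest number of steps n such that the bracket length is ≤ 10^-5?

20

Initial width b − a = 9.46 − 3.37 = 6.090000.
After n steps the width is (b−a)/2^n; need (b−a)/2^n ≤ 10^-5.
So n ≥ log₂(6.090000/10^-5) = log₂(609000.0000) ≈ 19.2161.
Hence n = 20.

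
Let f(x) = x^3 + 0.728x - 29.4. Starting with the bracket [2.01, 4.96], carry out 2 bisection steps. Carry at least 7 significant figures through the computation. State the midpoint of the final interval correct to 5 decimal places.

f(2.010000) = -19.816119, f(4.960000) = 96.234816 (opposite signs)
step 1: m = 3.485000, f(m) = 15.463189 > 0 → root in [2.010000, 3.485000]
step 2: m = 2.747500, f(m) = -6.659612 < 0 → root in [2.747500, 3.485000]
Midpoint of [2.747500, 3.485000] = 3.116250

3.11625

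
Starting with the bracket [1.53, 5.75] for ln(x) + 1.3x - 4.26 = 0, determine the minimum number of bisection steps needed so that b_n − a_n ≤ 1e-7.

26

Initial width b − a = 5.75 − 1.53 = 4.220000.
After n steps the width is (b−a)/2^n; need (b−a)/2^n ≤ 1e-7.
So n ≥ log₂(4.220000/1e-7) = log₂(42200000.0000) ≈ 25.3307.
Hence n = 26.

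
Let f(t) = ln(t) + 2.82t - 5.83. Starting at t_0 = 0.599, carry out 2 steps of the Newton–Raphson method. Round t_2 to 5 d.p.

1.84706

f'(t) = 1/t + 2.82
t_0 = 0.599000: f = -4.653314, f' = 4.489449 → t_1 = 0.599000 - (-4.653314)/(4.489449) = 1.635500
t_1 = 1.635500: f = -0.725942, f' = 3.431434 → t_2 = 1.635500 - (-0.725942)/(3.431434) = 1.847056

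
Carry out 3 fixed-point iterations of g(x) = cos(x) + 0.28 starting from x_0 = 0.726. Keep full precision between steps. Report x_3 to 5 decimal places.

0.97909

x_1 = g(0.726000) = 1.027836
x_2 = g(1.027836) = 0.796673
x_3 = g(0.796673) = 0.979090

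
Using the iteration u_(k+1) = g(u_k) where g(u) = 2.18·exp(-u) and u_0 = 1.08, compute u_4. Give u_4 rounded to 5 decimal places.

1.00866

u_1 = g(1.080000) = 0.740318
u_2 = g(0.740318) = 1.039777
u_3 = g(1.039777) = 0.770703
u_4 = g(0.770703) = 1.008659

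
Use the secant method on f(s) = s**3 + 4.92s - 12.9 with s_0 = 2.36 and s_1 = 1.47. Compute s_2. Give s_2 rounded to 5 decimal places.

1.62454

f(s_0) = 11.855456, f(s_1) = -2.491077
s_2 = 1.470000 - (-2.491077)·(1.470000 - 2.360000)/(-2.491077 - (11.855456)) = 1.624536; f(s_2) = -0.619940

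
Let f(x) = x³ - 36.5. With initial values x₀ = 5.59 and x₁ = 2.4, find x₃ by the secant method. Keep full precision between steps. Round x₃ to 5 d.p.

f(x_0) = 138.176879, f(x_1) = -22.676000
x_2 = 2.400000 - (-22.676000)·(2.400000 - 5.590000)/(-22.676000 - (138.176879)) = 2.849706; f(x_2) = -13.358048
x_3 = 2.849706 - (-13.358048)·(2.849706 - 2.400000)/(-13.358048 - (-22.676000)) = 3.494395; f(x_3) = 6.169362

3.49440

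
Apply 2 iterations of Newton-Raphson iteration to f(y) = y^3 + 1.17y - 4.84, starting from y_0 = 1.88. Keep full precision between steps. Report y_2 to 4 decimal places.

f'(y) = 3y^2 + 1.17
y_0 = 1.880000: f = 4.004272, f' = 11.773200 → y_1 = 1.880000 - (4.004272)/(11.773200) = 1.539882
y_1 = 1.539882: f = 0.613090, f' = 8.283714 → y_2 = 1.539882 - (0.613090)/(8.283714) = 1.465871

1.4659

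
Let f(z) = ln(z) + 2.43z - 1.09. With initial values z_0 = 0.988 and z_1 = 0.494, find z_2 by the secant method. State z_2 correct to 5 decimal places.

Secant update: z_(k+1) = z_k − f(z_k)·(z_k − z_(k-1))/(f(z_k) − f(z_(k-1))).
f(z_0) = 1.298767, f(z_1) = -0.594800
z_2 = 0.494000 - (-0.594800)·(0.494000 - 0.988000)/(-0.594800 - (1.298767)) = 0.649173; f(z_2) = 0.055436

0.64917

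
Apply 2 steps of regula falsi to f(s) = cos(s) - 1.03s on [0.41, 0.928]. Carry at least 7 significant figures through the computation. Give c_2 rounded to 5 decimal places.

False-position update: c = (a·f(b) − b·f(a))/(f(b) − f(a)); replace the endpoint whose sign matches f(c).
f(0.410000) = 0.494821, f(0.928000) = -0.356404
step 1: c = 0.711116, f(c) = 0.025185 > 0 → new bracket [0.711116, 0.928000]
step 2: c = 0.725430, f(c) = 0.001021 > 0 → new bracket [0.725430, 0.928000]

0.72543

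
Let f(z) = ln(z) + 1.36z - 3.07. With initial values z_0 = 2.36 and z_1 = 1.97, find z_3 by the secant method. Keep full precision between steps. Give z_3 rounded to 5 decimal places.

1.81795

f(z_0) = 0.998262, f(z_1) = 0.287234
z_2 = 1.970000 - (0.287234)·(1.970000 - 2.360000)/(0.287234 - (0.998262)) = 1.812452; f(z_2) = -0.010385
z_3 = 1.812452 - (-0.010385)·(1.812452 - 1.970000)/(-0.010385 - (0.287234)) = 1.817949; f(z_3) = 0.000120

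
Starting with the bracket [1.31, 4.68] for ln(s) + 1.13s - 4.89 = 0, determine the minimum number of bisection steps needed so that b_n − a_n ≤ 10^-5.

Initial width b − a = 4.68 − 1.31 = 3.370000.
After n steps the width is (b−a)/2^n; need (b−a)/2^n ≤ 10^-5.
So n ≥ log₂(3.370000/10^-5) = log₂(337000.0000) ≈ 18.3624.
Hence n = 19.

19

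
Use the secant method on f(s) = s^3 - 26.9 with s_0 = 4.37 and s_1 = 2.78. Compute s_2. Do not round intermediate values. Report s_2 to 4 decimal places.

f(s_0) = 56.553453, f(s_1) = -5.415048
s_2 = 2.780000 - (-5.415048)·(2.780000 - 4.370000)/(-5.415048 - (56.553453)) = 2.918940; f(s_2) = -2.030007

2.9189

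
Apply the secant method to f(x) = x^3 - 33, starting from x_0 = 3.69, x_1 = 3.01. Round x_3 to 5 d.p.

3.20934

f(x_0) = 17.243409, f(x_1) = -5.729099
x_2 = 3.010000 - (-5.729099)·(3.010000 - 3.690000)/(-5.729099 - (17.243409)) = 3.179585; f(x_2) = -0.855163
x_3 = 3.179585 - (-0.855163)·(3.179585 - 3.010000)/(-0.855163 - (-5.729099)) = 3.209340; f(x_3) = 0.055748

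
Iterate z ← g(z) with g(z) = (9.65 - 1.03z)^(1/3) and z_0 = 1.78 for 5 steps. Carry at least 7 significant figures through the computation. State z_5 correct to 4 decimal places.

z_1 = g(1.780000) = 1.984598
z_2 = g(1.984598) = 1.966601
z_3 = g(1.966601) = 1.968197
z_4 = g(1.968197) = 1.968056
z_5 = g(1.968056) = 1.968068

1.9681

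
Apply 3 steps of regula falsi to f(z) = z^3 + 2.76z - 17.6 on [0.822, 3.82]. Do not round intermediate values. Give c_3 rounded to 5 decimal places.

False-position update: c = (a·f(b) − b·f(a))/(f(b) − f(a)); replace the endpoint whose sign matches f(c).
f(0.822000) = -14.775868, f(3.820000) = 48.686168
step 1: c = 1.520024, f(c) = -9.892755 < 0 → new bracket [1.520024, 3.820000]
step 2: c = 1.908442, f(c) = -5.381863 < 0 → new bracket [1.908442, 3.820000]
step 3: c = 2.098716, f(c) = -2.563517 < 0 → new bracket [2.098716, 3.820000]

2.09872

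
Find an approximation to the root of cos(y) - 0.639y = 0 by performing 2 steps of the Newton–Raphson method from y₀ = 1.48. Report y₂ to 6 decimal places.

0.932593

f'(y) = -sin(y) - 0.639
y_0 = 1.480000: f = -0.855048, f' = -1.634881 → y_1 = 1.480000 - (-0.855048)/(-1.634881) = 0.956997
y_1 = 0.956997: f = -0.035543, f' = -1.456465 → y_2 = 0.956997 - (-0.035543)/(-1.456465) = 0.932593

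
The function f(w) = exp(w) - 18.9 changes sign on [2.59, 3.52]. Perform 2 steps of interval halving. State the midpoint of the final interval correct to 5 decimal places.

2.93875

f(2.590000) = -5.570228, f(3.520000) = 14.884428 (opposite signs)
step 1: m = 3.055000, f(m) = 2.321186 > 0 → root in [2.590000, 3.055000]
step 2: m = 2.822500, f(m) = -2.081155 < 0 → root in [2.822500, 3.055000]
Midpoint of [2.822500, 3.055000] = 2.938750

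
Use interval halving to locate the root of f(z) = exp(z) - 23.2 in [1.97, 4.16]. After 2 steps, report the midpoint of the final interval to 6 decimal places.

f(1.970000) = -16.029324, f(4.160000) = 40.871523 (opposite signs)
step 1: m = 3.065000, f(m) = -1.765538 < 0 → root in [3.065000, 4.160000]
step 2: m = 3.612500, f(m) = 13.858584 > 0 → root in [3.065000, 3.612500]
Midpoint of [3.065000, 3.612500] = 3.338750

3.338750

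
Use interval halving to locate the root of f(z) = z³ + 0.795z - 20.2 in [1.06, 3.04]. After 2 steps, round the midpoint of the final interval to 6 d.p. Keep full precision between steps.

f(1.060000) = -18.166284, f(3.040000) = 10.311264 (opposite signs)
step 1: m = 2.050000, f(m) = -9.955125 < 0 → root in [2.050000, 3.040000]
step 2: m = 2.545000, f(m) = -1.692696 < 0 → root in [2.545000, 3.040000]
Midpoint of [2.545000, 3.040000] = 2.792500

2.792500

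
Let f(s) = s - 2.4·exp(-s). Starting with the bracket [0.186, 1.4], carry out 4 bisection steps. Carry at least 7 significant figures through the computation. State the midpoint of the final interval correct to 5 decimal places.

0.90681

f(0.186000) = -1.806657, f(1.400000) = 0.808167 (opposite signs)
step 1: m = 0.793000, f(m) = -0.292965 < 0 → root in [0.793000, 1.400000]
step 2: m = 1.096500, f(m) = 0.294808 > 0 → root in [0.793000, 1.096500]
step 3: m = 0.944750, f(m) = 0.011686 > 0 → root in [0.793000, 0.944750]
step 4: m = 0.868875, f(m) = -0.137741 < 0 → root in [0.868875, 0.944750]
Midpoint of [0.868875, 0.944750] = 0.906812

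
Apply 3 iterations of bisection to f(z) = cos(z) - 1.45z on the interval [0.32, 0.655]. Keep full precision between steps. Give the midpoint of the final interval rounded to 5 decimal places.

0.59219

f(0.320000) = 0.485235, f(0.655000) = -0.156702 (opposite signs)
step 1: m = 0.487500, f(m) = 0.176632 > 0 → root in [0.487500, 0.655000]
step 2: m = 0.571250, f(m) = 0.012913 > 0 → root in [0.571250, 0.655000]
step 3: m = 0.613125, f(m) = -0.071177 < 0 → root in [0.571250, 0.613125]
Midpoint of [0.571250, 0.613125] = 0.592188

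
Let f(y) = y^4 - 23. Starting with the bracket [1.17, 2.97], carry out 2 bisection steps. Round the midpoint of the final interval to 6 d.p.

2.295000

f(1.170000) = -21.126113, f(2.970000) = 54.808277 (opposite signs)
step 1: m = 2.070000, f(m) = -4.639632 < 0 → root in [2.070000, 2.970000]
step 2: m = 2.520000, f(m) = 17.327580 > 0 → root in [2.070000, 2.520000]
Midpoint of [2.070000, 2.520000] = 2.295000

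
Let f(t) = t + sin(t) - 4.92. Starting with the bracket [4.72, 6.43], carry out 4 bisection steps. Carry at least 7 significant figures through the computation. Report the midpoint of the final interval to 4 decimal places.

5.5216

f(4.720000) = -1.199971, f(6.430000) = 1.656288 (opposite signs)
step 1: m = 5.575000, f(m) = 0.004543 > 0 → root in [4.720000, 5.575000]
step 2: m = 5.147500, f(m) = -0.679323 < 0 → root in [5.147500, 5.575000]
step 3: m = 5.361250, f(m) = -0.355523 < 0 → root in [5.361250, 5.575000]
step 4: m = 5.468125, f(m) = -0.179642 < 0 → root in [5.468125, 5.575000]
Midpoint of [5.468125, 5.575000] = 5.521562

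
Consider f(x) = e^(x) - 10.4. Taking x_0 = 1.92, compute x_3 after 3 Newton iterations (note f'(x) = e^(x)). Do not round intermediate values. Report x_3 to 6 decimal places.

2.341819

x_0 = 1.920000: f = -3.579042, f' = 6.820958 → x_1 = 1.920000 - (-3.579042)/(6.820958) = 2.444712
x_1 = 2.444712: f = 1.127234, f' = 11.527234 → x_2 = 2.444712 - (1.127234)/(11.527234) = 2.346924
x_2 = 2.346924: f = 0.053362, f' = 10.453362 → x_3 = 2.346924 - (0.053362)/(10.453362) = 2.341819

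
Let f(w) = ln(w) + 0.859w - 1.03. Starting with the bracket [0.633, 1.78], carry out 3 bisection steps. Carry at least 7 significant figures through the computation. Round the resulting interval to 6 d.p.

[1.063125, 1.206500]

f(0.633000) = -0.943538, f(1.780000) = 1.075633 (opposite signs)
step 1: m = 1.206500, f(m) = 0.194107 > 0 → root in [0.633000, 1.206500]
step 2: m = 0.919750, f(m) = -0.323588 < 0 → root in [0.919750, 1.206500]
step 3: m = 1.063125, f(m) = -0.055563 < 0 → root in [1.063125, 1.206500]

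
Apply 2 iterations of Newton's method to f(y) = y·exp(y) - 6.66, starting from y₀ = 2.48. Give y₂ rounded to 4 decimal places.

1.6002

f'(y) = (y + 1)·exp(y)
y_0 = 2.480000: f = 22.954336, f' = 41.555600 → y_1 = 2.480000 - (22.954336)/(41.555600) = 1.927624
y_1 = 1.927624: f = 6.588859, f' = 20.122016 → y_2 = 1.927624 - (6.588859)/(20.122016) = 1.600178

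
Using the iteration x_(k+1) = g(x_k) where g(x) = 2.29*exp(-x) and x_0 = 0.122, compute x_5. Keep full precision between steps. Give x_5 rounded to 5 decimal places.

1.50312

x_1 = g(0.122000) = 2.026990
x_2 = g(2.026990) = 0.301665
x_3 = g(0.301665) = 1.693651
x_4 = g(1.693651) = 0.421010
x_5 = g(0.421010) = 1.503119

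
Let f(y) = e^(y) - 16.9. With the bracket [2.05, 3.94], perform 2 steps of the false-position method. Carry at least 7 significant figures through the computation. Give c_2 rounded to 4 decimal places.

f(2.050000) = -9.132099, f(3.940000) = 34.518601
step 1: c = 2.445404, f(c) = -5.364790 < 0 → new bracket [2.445404, 3.940000]
step 2: c = 2.646445, f(c) = -2.796189 < 0 → new bracket [2.646445, 3.940000]

2.6464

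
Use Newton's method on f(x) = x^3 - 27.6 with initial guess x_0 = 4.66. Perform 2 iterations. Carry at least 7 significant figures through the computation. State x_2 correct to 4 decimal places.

f'(x) = 3x^2
x_0 = 4.660000: f = 73.594696, f' = 65.146800 → x_1 = 4.660000 - (73.594696)/(65.146800) = 3.530325
x_1 = 3.530325: f = 16.399136, f' = 37.389589 → x_2 = 3.530325 - (16.399136)/(37.389589) = 3.091724

3.0917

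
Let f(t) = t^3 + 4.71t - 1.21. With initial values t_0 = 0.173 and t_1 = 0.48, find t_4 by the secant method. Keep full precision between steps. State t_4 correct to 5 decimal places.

f(t_0) = -0.389992, f(t_1) = 1.161392
t_2 = 0.480000 - (1.161392)·(0.480000 - 0.173000)/(1.161392 - (-0.389992)) = 0.250175; f(t_2) = -0.016019
t_3 = 0.250175 - (-0.016019)·(0.250175 - 0.480000)/(-0.016019 - (1.161392)) = 0.253302; f(t_3) = -0.000697
t_4 = 0.253302 - (-0.000697)·(0.253302 - 0.250175)/(-0.000697 - (-0.016019)) = 0.253444; f(t_4) = 0.000000

0.25344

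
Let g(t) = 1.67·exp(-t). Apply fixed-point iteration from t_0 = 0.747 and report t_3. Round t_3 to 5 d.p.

t_1 = g(0.747000) = 0.791222
t_2 = g(0.791222) = 0.756995
t_3 = g(0.756995) = 0.783353

0.78335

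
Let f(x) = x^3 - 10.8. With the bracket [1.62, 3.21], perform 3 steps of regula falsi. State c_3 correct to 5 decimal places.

2.18173

f(1.620000) = -6.548472, f(3.210000) = 22.276161
step 1: c = 1.981221, f(c) = -3.023236 < 0 → new bracket [1.981221, 3.210000]
step 2: c = 2.128058, f(c) = -1.162807 < 0 → new bracket [2.128058, 3.210000]
step 3: c = 2.181733, f(c) = -0.415035 < 0 → new bracket [2.181733, 3.210000]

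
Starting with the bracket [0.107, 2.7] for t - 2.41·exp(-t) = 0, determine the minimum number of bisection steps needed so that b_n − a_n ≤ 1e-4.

Initial width b − a = 2.7 − 0.107 = 2.593000.
After n steps the width is (b−a)/2^n; need (b−a)/2^n ≤ 1e-4.
So n ≥ log₂(2.593000/1e-4) = log₂(25930.0000) ≈ 14.6623.
Hence n = 15.

15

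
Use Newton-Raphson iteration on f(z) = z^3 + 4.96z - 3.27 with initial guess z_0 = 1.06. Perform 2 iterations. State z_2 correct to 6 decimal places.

f'(z) = 3z^2 + 4.96
z_0 = 1.060000: f = 3.178616, f' = 8.330800 → z_1 = 1.060000 - (3.178616)/(8.330800) = 0.678450
z_1 = 0.678450: f = 0.407399, f' = 6.340884 → z_2 = 0.678450 - (0.407399)/(6.340884) = 0.614200

0.614200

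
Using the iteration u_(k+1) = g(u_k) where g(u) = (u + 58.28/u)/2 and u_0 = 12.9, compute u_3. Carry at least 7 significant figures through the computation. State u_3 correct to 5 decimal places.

u_1 = g(12.900000) = 8.708915
u_2 = g(8.708915) = 7.700454
u_3 = g(7.700454) = 7.634419

7.63442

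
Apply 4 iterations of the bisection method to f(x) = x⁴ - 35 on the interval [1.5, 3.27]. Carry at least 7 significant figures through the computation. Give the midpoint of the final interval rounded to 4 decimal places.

2.4403

f(1.500000) = -29.937500, f(3.270000) = 79.338110 (opposite signs)
step 1: m = 2.385000, f(m) = -2.644096 < 0 → root in [2.385000, 3.270000]
step 2: m = 2.827500, f(m) = 28.916127 > 0 → root in [2.385000, 2.827500]
step 3: m = 2.606250, f(m) = 11.138587 > 0 → root in [2.385000, 2.606250]
step 4: m = 2.495625, f(m) = 3.789779 > 0 → root in [2.385000, 2.495625]
Midpoint of [2.385000, 2.495625] = 2.440312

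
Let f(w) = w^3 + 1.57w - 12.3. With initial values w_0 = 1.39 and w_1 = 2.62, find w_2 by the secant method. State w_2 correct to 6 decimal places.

1.920548

Secant update: w_(k+1) = w_k − f(w_k)·(w_k − w_(k-1))/(f(w_k) − f(w_(k-1))).
f(w_0) = -7.432081, f(w_1) = 9.798128
w_2 = 2.620000 - (9.798128)·(2.620000 - 1.390000)/(9.798128 - (-7.432081)) = 1.920548; f(w_2) = -2.200785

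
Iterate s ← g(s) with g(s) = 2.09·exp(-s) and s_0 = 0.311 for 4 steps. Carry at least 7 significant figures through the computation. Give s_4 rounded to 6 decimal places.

0.552724

s_1 = g(0.311000) = 1.531372
s_2 = g(1.531372) = 0.451939
s_3 = g(0.451939) = 1.330061
s_4 = g(1.330061) = 0.552724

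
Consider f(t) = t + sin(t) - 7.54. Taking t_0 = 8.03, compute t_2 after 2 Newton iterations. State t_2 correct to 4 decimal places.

Newton update: t ← t − f(t)/f'(t).
f'(t) = 1 + cos(t)
t_0 = 8.030000: f = 1.474549, f' = 0.824889 → t_1 = 8.030000 - (1.474549)/(0.824889) = 6.242428
t_1 = 6.242428: f = -1.338318, f' = 1.999170 → t_2 = 6.242428 - (-1.338318)/(1.999170) = 6.911865

6.9119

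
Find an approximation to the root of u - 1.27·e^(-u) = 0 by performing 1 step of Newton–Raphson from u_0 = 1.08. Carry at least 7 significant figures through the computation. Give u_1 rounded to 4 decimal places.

0.6268

f'(u) = 1 + 1.27·e^(-u)
u_0 = 1.080000: f = 0.648714, f' = 1.431286 → u_1 = 1.080000 - (0.648714)/(1.431286) = 0.626762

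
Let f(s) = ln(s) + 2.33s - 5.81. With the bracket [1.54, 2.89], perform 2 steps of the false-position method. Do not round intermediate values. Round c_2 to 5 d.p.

f(1.540000) = -1.790018, f(2.890000) = 1.984957
step 1: c = 2.180143, f(c) = 0.049124 > 0 → new bracket [1.540000, 2.180143]
step 2: c = 2.163045, f(c) = 0.001411 > 0 → new bracket [1.540000, 2.163045]

2.16304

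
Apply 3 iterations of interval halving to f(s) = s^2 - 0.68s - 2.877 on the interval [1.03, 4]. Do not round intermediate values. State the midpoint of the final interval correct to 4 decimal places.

f(1.030000) = -2.516500, f(4.000000) = 10.403000 (opposite signs)
step 1: m = 2.515000, f(m) = 1.738025 > 0 → root in [1.030000, 2.515000]
step 2: m = 1.772500, f(m) = -0.940544 < 0 → root in [1.772500, 2.515000]
step 3: m = 2.143750, f(m) = 0.260914 > 0 → root in [1.772500, 2.143750]
Midpoint of [1.772500, 2.143750] = 1.958125

1.9581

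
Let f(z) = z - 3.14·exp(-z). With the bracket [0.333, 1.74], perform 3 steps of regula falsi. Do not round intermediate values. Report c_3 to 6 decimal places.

f(0.333000) = -1.917658, f(1.740000) = 1.188866
step 1: c = 1.201542, f(c) = 0.257248 > 0 → new bracket [0.333000, 1.201542]
step 2: c = 1.098810, f(c) = 0.052351 > 0 → new bracket [0.333000, 1.098810]
step 3: c = 1.078460, f(c) = 0.010486 > 0 → new bracket [0.333000, 1.078460]

1.078460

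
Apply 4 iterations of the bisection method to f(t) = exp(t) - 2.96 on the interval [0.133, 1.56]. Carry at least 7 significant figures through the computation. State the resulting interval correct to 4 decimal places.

[1.0249, 1.1141]

f(0.133000) = -1.817750, f(1.560000) = 1.798821 (opposite signs)
step 1: m = 0.846500, f(m) = -0.628528 < 0 → root in [0.846500, 1.560000]
step 2: m = 1.203250, f(m) = 0.370925 > 0 → root in [0.846500, 1.203250]
step 3: m = 1.024875, f(m) = -0.173253 < 0 → root in [1.024875, 1.203250]
step 4: m = 1.114063, f(m) = 0.086711 > 0 → root in [1.024875, 1.114063]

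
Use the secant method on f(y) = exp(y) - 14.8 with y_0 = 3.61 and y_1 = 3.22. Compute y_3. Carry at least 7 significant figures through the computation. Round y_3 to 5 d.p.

2.73926

f(y_0) = 22.166053, f(y_1) = 10.228120
y_2 = 3.220000 - (10.228120)·(3.220000 - 3.610000)/(10.228120 - (22.166053)) = 2.885858; f(y_2) = 3.118932
y_3 = 2.885858 - (3.118932)·(2.885858 - 3.220000)/(3.118932 - (10.228120)) = 2.739263; f(y_3) = 0.675583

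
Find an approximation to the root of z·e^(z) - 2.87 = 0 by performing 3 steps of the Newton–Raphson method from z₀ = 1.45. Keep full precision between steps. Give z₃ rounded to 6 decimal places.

f'(z) = (z + 1)·e^(z)
z_0 = 1.450000: f = 3.311516, f' = 10.444631 → z_1 = 1.450000 - (3.311516)/(10.444631) = 1.132946
z_1 = 1.132946: f = 0.647556, f' = 6.622345 → z_2 = 1.132946 - (0.647556)/(6.622345) = 1.035162
z_2 = 1.035162: f = 0.044563, f' = 5.730126 → z_3 = 1.035162 - (0.044563)/(5.730126) = 1.027385

1.027385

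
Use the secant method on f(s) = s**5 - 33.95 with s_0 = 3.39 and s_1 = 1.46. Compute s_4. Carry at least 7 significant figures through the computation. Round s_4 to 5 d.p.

1.83785

f(s_0) = 413.761749, f(s_1) = -27.316171
s_2 = 1.460000 - (-27.316171)·(1.460000 - 3.390000)/(-27.316171 - (413.761749)) = 1.579526; f(s_2) = -24.118185
s_3 = 1.579526 - (-24.118185)·(1.579526 - 1.460000)/(-24.118185 - (-27.316171)) = 2.480952; f(s_3) = 60.042121
s_4 = 2.480952 - (60.042121)·(2.480952 - 1.579526)/(60.042121 - (-24.118185)) = 1.837851; f(s_4) = -12.982247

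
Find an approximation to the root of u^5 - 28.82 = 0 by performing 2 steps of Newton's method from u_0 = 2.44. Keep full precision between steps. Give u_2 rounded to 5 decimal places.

f'(u) = 5u^4
u_0 = 2.440000: f = 57.666661, f' = 177.226765 → u_1 = 2.440000 - (57.666661)/(177.226765) = 2.114617
u_1 = 2.114617: f = 13.462251, f' = 99.976168 → u_2 = 2.114617 - (13.462251)/(99.976168) = 1.979962

1.97996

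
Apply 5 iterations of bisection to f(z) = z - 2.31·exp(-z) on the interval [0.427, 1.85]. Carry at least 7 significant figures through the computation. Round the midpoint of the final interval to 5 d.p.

f(0.427000) = -1.080191, f(1.850000) = 1.486782 (opposite signs)
step 1: m = 1.138500, f(m) = 0.398609 > 0 → root in [0.427000, 1.138500]
step 2: m = 0.782750, f(m) = -0.273260 < 0 → root in [0.782750, 1.138500]
step 3: m = 0.960625, f(m) = 0.076695 > 0 → root in [0.782750, 0.960625]
step 4: m = 0.871688, f(m) = -0.094459 < 0 → root in [0.871688, 0.960625]
step 5: m = 0.916156, f(m) = -0.007968 < 0 → root in [0.916156, 0.960625]
Midpoint of [0.916156, 0.960625] = 0.938391

0.93839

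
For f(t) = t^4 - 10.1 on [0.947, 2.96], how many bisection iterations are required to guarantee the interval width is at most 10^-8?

Initial width b − a = 2.96 − 0.947 = 2.013000.
After n steps the width is (b−a)/2^n; need (b−a)/2^n ≤ 10^-8.
So n ≥ log₂(2.013000/10^-8) = log₂(201300000.0000) ≈ 27.5848.
Hence n = 28.

28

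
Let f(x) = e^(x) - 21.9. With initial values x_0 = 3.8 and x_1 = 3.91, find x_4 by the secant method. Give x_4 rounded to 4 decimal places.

3.0952

f(x_0) = 22.801184, f(x_1) = 27.998952
x_2 = 3.910000 - (27.998952)·(3.910000 - 3.800000)/(27.998952 - (22.801184)) = 3.317460; f(x_2) = 5.690185
x_3 = 3.317460 - (5.690185)·(3.317460 - 3.910000)/(5.690185 - (27.998952)) = 3.166324; f(x_3) = 1.820127
x_4 = 3.166324 - (1.820127)·(3.166324 - 3.317460)/(1.820127 - (5.690185)) = 3.095243; f(x_4) = 0.192608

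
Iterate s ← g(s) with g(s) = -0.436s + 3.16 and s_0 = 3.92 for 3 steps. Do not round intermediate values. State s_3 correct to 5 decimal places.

s_1 = g(3.920000) = 1.450880
s_2 = g(1.450880) = 2.527416
s_3 = g(2.527416) = 2.058046

2.05805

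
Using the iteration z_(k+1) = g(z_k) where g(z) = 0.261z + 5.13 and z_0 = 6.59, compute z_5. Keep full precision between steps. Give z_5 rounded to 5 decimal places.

6.94139

z_1 = g(6.590000) = 6.849990
z_2 = g(6.849990) = 6.917847
z_3 = g(6.917847) = 6.935558
z_4 = g(6.935558) = 6.940181
z_5 = g(6.940181) = 6.941387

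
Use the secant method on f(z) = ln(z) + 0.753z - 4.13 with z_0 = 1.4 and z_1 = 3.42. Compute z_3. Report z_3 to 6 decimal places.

3.734303

f(z_0) = -2.739328, f(z_1) = -0.325099
z_2 = 3.420000 - (-0.325099)·(3.420000 - 1.400000)/(-0.325099 - (-2.739328)) = 3.692013; f(z_2) = -0.043743
z_3 = 3.692013 - (-0.043743)·(3.692013 - 3.420000)/(-0.043743 - (-0.325099)) = 3.734303; f(z_3) = -0.000509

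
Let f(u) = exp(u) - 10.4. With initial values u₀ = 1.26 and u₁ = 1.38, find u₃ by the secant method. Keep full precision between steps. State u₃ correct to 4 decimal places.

1.9882

f(u_0) = -6.874579, f(u_1) = -6.425098
u_2 = 1.380000 - (-6.425098)·(1.380000 - 1.260000)/(-6.425098 - (-6.874579)) = 3.095341; f(u_2) = 11.694776
u_3 = 3.095341 - (11.694776)·(3.095341 - 1.380000)/(11.694776 - (-6.425098)) = 1.988240; f(u_3) = -3.097329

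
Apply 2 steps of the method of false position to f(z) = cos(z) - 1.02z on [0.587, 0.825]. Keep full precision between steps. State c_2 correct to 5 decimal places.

f(0.587000) = 0.233866, f(0.825000) = -0.162943
step 1: c = 0.727269, f(c) = 0.005178 > 0 → new bracket [0.727269, 0.825000]
step 2: c = 0.730279, f(c) = 0.000103 > 0 → new bracket [0.730279, 0.825000]

0.73028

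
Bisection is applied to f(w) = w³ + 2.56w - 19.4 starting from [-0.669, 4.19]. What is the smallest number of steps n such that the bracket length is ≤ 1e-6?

Initial width b − a = 4.19 − -0.669 = 4.859000.
After n steps the width is (b−a)/2^n; need (b−a)/2^n ≤ 1e-6.
So n ≥ log₂(4.859000/1e-6) = log₂(4859000.0000) ≈ 22.2122.
Hence n = 23.

23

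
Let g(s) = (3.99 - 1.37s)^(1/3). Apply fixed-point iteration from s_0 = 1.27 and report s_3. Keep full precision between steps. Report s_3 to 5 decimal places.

s_1 = g(1.270000) = 1.310390
s_2 = g(1.310390) = 1.299559
s_3 = g(1.299559) = 1.302481

1.30248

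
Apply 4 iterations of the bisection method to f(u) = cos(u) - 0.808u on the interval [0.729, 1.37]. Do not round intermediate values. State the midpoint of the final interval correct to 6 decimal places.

f(0.729000) = 0.156809, f(1.370000) = -0.907510 (opposite signs)
step 1: m = 1.049500, f(m) = -0.349991 < 0 → root in [0.729000, 1.049500]
step 2: m = 0.889250, f(m) = -0.088519 < 0 → root in [0.729000, 0.889250]
step 3: m = 0.809125, f(m) = 0.036359 > 0 → root in [0.809125, 0.889250]
step 4: m = 0.849188, f(m) = -0.025550 < 0 → root in [0.809125, 0.849188]
Midpoint of [0.809125, 0.849188] = 0.829156

0.829156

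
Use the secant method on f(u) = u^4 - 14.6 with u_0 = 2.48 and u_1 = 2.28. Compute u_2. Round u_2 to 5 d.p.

Secant update: u_(k+1) = u_k − f(u_k)·(u_k − u_(k-1))/(f(u_k) − f(u_(k-1))).
f(u_0) = 23.227420, f(u_1) = 12.423363
u_2 = 2.280000 - (12.423363)·(2.280000 - 2.480000)/(12.423363 - (23.227420)) = 2.050024; f(u_2) = 3.061838

2.05002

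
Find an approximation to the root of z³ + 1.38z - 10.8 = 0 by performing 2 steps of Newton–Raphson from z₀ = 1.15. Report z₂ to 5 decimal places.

2.11756

f'(z) = 3z² + 1.38
z_0 = 1.150000: f = -7.692125, f' = 5.347500 → z_1 = 1.150000 - (-7.692125)/(5.347500) = 2.588453
z_1 = 2.588453: f = 10.114921, f' = 21.480260 → z_2 = 2.588453 - (10.114921)/(21.480260) = 2.117559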